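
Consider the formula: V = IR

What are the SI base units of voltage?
Units of each symbol in V = IR:
  I (current): A
  R (resistance, in ohms): kg·m²/(s³·A²)

Multiplying the contributions: [A] · [kg·m²/(s³·A²)]
Adding exponents of each base unit: kg: 1, m: 2, s: -3, A: -1
SI base units of voltage: kg·m²/(s³·A)

Answer: kg·m²/(s³·A)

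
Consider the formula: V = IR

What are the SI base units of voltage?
Units of each symbol in V = IR:
  I (current): A
  R (resistance, in ohms): kg·m²/(s³·A²)

Multiplying the contributions: [A] · [kg·m²/(s³·A²)]
Adding exponents of each base unit: kg: 1, m: 2, s: -3, A: -1
SI base units of voltage: kg·m²/(s³·A)

Answer: kg·m²/(s³·A)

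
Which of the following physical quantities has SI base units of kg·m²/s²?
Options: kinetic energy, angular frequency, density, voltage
Checking the SI base units of each option:
  kinetic energy (E = ½mv²): kg·m²/s²  ✓ matches
  angular frequency (ω = 2πf): 1/s  ✗
  density (ρ = m/V): kg/m³  ✗
  voltage (V = IR): kg·m²/(s³·A)  ✗

Only kinetic energy has units kg·m²/s².

Answer: kinetic energy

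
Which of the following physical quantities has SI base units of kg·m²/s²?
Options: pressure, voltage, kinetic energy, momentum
Checking the SI base units of each option:
  pressure (P = F/A): kg/(m·s²)  ✗
  voltage (V = IR): kg·m²/(s³·A)  ✗
  kinetic energy (E = ½mv²): kg·m²/s²  ✓ matches
  momentum (p = mv): kg·m/s  ✗

Only kinetic energy has units kg·m²/s².

Answer: kinetic energy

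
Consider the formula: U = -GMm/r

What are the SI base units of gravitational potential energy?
Units of each symbol in U = -GMm/r:
  G (gravitational constant): m³/(kg·s²)
  M (mass): kg
  m (mass): kg
  r (distance): m  → in the denominator, contributes 1/m
  The minus sign does not affect the units.

Multiplying the contributions: [m³/(kg·s²)] · [kg] · [kg] · [1/m]
Adding exponents of each base unit: kg: 1, m: 2, s: -2
SI base units of gravitational potential energy: kg·m²/s²

Answer: kg·m²/s²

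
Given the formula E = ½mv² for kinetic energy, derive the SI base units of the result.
Units of each symbol in E = ½mv²:
  m (mass): kg
  v (speed): m/s  → to the power 2, contributes m²/s²
  The factor ½ is dimensionless.

Multiplying the contributions: [kg] · [m²/s²]
Adding exponents of each base unit: kg: 1, m: 2, s: -2
SI base units of kinetic energy: kg·m²/s²

Answer: kg·m²/s²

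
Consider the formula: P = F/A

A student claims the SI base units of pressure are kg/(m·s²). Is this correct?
Units of each symbol in P = F/A:
  F (force): kg·m/s²
  A (area): m²  → in the denominator, contributes 1/m²

Multiplying the contributions: [kg·m/s²] · [1/m²]
Adding exponents of each base unit: kg: 1, m: -1, s: -2
SI base units of pressure: kg/(m·s²)

The claimed units kg/(m·s²) match the derived units, so the claim is correct.

Answer: Yes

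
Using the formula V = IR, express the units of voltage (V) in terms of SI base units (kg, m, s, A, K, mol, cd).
Units of each symbol in V = IR:
  I (current): A
  R (resistance, in ohms): kg·m²/(s³·A²)

Multiplying the contributions: [A] · [kg·m²/(s³·A²)]
Adding exponents of each base unit: kg: 1, m: 2, s: -3, A: -1
SI base units of voltage: kg·m²/(s³·A)

Answer: kg·m²/(s³·A)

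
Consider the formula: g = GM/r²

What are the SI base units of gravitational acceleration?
Units of each symbol in g = GM/r²:
  G (gravitational constant): m³/(kg·s²)
  M (mass): kg
  r (distance): m  → to the power 2 in the denominator, contributes 1/m²

Multiplying the contributions: [m³/(kg·s²)] · [kg] · [1/m²]
Adding exponents of each base unit: m: 1, s: -2
SI base units of gravitational acceleration: m/s²

Answer: m/s²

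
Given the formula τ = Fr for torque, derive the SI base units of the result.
Units of each symbol in τ = Fr:
  F (force): kg·m/s²
  r (lever arm): m

Multiplying the contributions: [kg·m/s²] · [m]
Adding exponents of each base unit: kg: 1, m: 2, s: -2
SI base units of torque: kg·m²/s²

Answer: kg·m²/s²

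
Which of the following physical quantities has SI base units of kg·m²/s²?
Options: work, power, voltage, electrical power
Checking the SI base units of each option:
  work (W = Fd): kg·m²/s²  ✓ matches
  power (P = W/t): kg·m²/s³  ✗
  voltage (V = IR): kg·m²/(s³·A)  ✗
  electrical power (P = IV): kg·m²/s³  ✗

Only work has units kg·m²/s².

Answer: work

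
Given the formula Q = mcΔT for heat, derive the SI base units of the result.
Units of each symbol in Q = mcΔT:
  m (mass): kg
  c (specific heat capacity, in J/(kg·K)): m²/(s²·K)
  ΔT (temperature change): K

Multiplying the contributions: [kg] · [m²/(s²·K)] · [K]
Adding exponents of each base unit: kg: 1, m: 2, s: -2
SI base units of heat: kg·m²/s²

Answer: kg·m²/s²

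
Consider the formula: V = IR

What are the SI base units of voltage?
Units of each symbol in V = IR:
  I (current): A
  R (resistance, in ohms): kg·m²/(s³·A²)

Multiplying the contributions: [A] · [kg·m²/(s³·A²)]
Adding exponents of each base unit: kg: 1, m: 2, s: -3, A: -1
SI base units of voltage: kg·m²/(s³·A)

Answer: kg·m²/(s³·A)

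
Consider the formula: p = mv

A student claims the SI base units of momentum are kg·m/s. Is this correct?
Units of each symbol in p = mv:
  m (mass): kg
  v (velocity): m/s

Multiplying the contributions: [kg] · [m/s]
Adding exponents of each base unit: kg: 1, m: 1, s: -1
SI base units of momentum: kg·m/s

The claimed units kg·m/s match the derived units, so the claim is correct.

Answer: Yes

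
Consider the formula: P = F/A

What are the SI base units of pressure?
Units of each symbol in P = F/A:
  F (force): kg·m/s²
  A (area): m²  → in the denominator, contributes 1/m²

Multiplying the contributions: [kg·m/s²] · [1/m²]
Adding exponents of each base unit: kg: 1, m: -1, s: -2
SI base units of pressure: kg/(m·s²)

Answer: kg/(m·s²)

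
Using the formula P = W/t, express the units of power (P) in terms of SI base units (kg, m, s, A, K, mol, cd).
Units of each symbol in P = W/t:
  W (work): kg·m²/s²
  t (time): s  → in the denominator, contributes 1/s

Multiplying the contributions: [kg·m²/s²] · [1/s]
Adding exponents of each base unit: kg: 1, m: 2, s: -3
SI base units of power: kg·m²/s³

Answer: kg·m²/s³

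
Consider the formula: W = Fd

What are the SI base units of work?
Units of each symbol in W = Fd:
  F (force): kg·m/s²
  d (displacement): m

Multiplying the contributions: [kg·m/s²] · [m]
Adding exponents of each base unit: kg: 1, m: 2, s: -2
SI base units of work: kg·m²/s²

Answer: kg·m²/s²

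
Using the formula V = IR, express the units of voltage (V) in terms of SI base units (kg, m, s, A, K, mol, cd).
Units of each symbol in V = IR:
  I (current): A
  R (resistance, in ohms): kg·m²/(s³·A²)

Multiplying the contributions: [A] · [kg·m²/(s³·A²)]
Adding exponents of each base unit: kg: 1, m: 2, s: -3, A: -1
SI base units of voltage: kg·m²/(s³·A)

Answer: kg·m²/(s³·A)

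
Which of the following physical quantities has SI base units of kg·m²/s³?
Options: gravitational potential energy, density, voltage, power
Checking the SI base units of each option:
  gravitational potential energy (U = -GMm/r): kg·m²/s²  ✗
  density (ρ = m/V): kg/m³  ✗
  voltage (V = IR): kg·m²/(s³·A)  ✗
  power (P = W/t): kg·m²/s³  ✓ matches

Only power has units kg·m²/s³.

Answer: power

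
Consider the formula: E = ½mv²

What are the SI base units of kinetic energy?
Units of each symbol in E = ½mv²:
  m (mass): kg
  v (speed): m/s  → to the power 2, contributes m²/s²
  The factor ½ is dimensionless.

Multiplying the contributions: [kg] · [m²/s²]
Adding exponents of each base unit: kg: 1, m: 2, s: -2
SI base units of kinetic energy: kg·m²/s²

Answer: kg·m²/s²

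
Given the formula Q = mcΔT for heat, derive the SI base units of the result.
Units of each symbol in Q = mcΔT:
  m (mass): kg
  c (specific heat capacity, in J/(kg·K)): m²/(s²·K)
  ΔT (temperature change): K

Multiplying the contributions: [kg] · [m²/(s²·K)] · [K]
Adding exponents of each base unit: kg: 1, m: 2, s: -2
SI base units of heat: kg·m²/s²

Answer: kg·m²/s²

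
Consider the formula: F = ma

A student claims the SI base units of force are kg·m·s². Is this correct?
Units of each symbol in F = ma:
  m (mass): kg
  a (acceleration): m/s²

Multiplying the contributions: [kg] · [m/s²]
Adding exponents of each base unit: kg: 1, m: 1, s: -2
SI base units of force: kg·m/s²

The claimed units kg·m·s² (exponents kg: 1, m: 1, s: 2) do not match the derived units kg·m/s² (exponents kg: 1, m: 1, s: -2), so the claim is incorrect.

Answer: No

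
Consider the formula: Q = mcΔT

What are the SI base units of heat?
Units of each symbol in Q = mcΔT:
  m (mass): kg
  c (specific heat capacity, in J/(kg·K)): m²/(s²·K)
  ΔT (temperature change): K

Multiplying the contributions: [kg] · [m²/(s²·K)] · [K]
Adding exponents of each base unit: kg: 1, m: 2, s: -2
SI base units of heat: kg·m²/s²

Answer: kg·m²/s²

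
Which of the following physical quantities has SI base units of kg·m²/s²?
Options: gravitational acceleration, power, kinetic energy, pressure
Checking the SI base units of each option:
  gravitational acceleration (g = GM/r²): m/s²  ✗
  power (P = W/t): kg·m²/s³  ✗
  kinetic energy (E = ½mv²): kg·m²/s²  ✓ matches
  pressure (P = F/A): kg/(m·s²)  ✗

Only kinetic energy has units kg·m²/s².

Answer: kinetic energy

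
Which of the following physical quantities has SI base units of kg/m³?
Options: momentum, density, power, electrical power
Checking the SI base units of each option:
  momentum (p = mv): kg·m/s  ✗
  density (ρ = m/V): kg/m³  ✓ matches
  power (P = W/t): kg·m²/s³  ✗
  electrical power (P = IV): kg·m²/s³  ✗

Only density has units kg/m³.

Answer: density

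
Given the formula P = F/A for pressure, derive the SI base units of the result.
Units of each symbol in P = F/A:
  F (force): kg·m/s²
  A (area): m²  → in the denominator, contributes 1/m²

Multiplying the contributions: [kg·m/s²] · [1/m²]
Adding exponents of each base unit: kg: 1, m: -1, s: -2
SI base units of pressure: kg/(m·s²)

Answer: kg/(m·s²)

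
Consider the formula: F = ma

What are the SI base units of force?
Units of each symbol in F = ma:
  m (mass): kg
  a (acceleration): m/s²

Multiplying the contributions: [kg] · [m/s²]
Adding exponents of each base unit: kg: 1, m: 1, s: -2
SI base units of force: kg·m/s²

Answer: kg·m/s²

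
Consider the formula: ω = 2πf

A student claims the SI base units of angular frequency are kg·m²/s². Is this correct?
Units of each symbol in ω = 2πf:
  f (frequency): 1/s
  The factor 2π is dimensionless.

Multiplying the contributions: [1/s]
Adding exponents of each base unit: s: -1
SI base units of angular frequency: 1/s

The claimed units kg·m²/s² (exponents kg: 1, m: 2, s: -2) do not match the derived units 1/s (exponents s: -1), so the claim is incorrect.

Answer: No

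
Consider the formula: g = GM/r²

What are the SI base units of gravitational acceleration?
Units of each symbol in g = GM/r²:
  G (gravitational constant): m³/(kg·s²)
  M (mass): kg
  r (distance): m  → to the power 2 in the denominator, contributes 1/m²

Multiplying the contributions: [m³/(kg·s²)] · [kg] · [1/m²]
Adding exponents of each base unit: m: 1, s: -2
SI base units of gravitational acceleration: m/s²

Answer: m/s²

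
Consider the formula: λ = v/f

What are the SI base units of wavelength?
Units of each symbol in λ = v/f:
  v (wave speed): m/s
  f (frequency): 1/s  → in the denominator, contributes s

Multiplying the contributions: [m/s] · [s]
Adding exponents of each base unit: m: 1
SI base units of wavelength: m

Answer: m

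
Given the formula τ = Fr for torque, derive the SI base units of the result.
Units of each symbol in τ = Fr:
  F (force): kg·m/s²
  r (lever arm): m

Multiplying the contributions: [kg·m/s²] · [m]
Adding exponents of each base unit: kg: 1, m: 2, s: -2
SI base units of torque: kg·m²/s²

Answer: kg·m²/s²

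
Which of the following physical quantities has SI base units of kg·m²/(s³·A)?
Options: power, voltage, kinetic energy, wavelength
Checking the SI base units of each option:
  power (P = W/t): kg·m²/s³  ✗
  voltage (V = IR): kg·m²/(s³·A)  ✓ matches
  kinetic energy (E = ½mv²): kg·m²/s²  ✗
  wavelength (λ = v/f): m  ✗

Only voltage has units kg·m²/(s³·A).

Answer: voltage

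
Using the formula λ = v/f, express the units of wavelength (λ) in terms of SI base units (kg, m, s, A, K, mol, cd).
Units of each symbol in λ = v/f:
  v (wave speed): m/s
  f (frequency): 1/s  → in the denominator, contributes s

Multiplying the contributions: [m/s] · [s]
Adding exponents of each base unit: m: 1
SI base units of wavelength: m

Answer: m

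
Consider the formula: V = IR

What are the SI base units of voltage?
Units of each symbol in V = IR:
  I (current): A
  R (resistance, in ohms): kg·m²/(s³·A²)

Multiplying the contributions: [A] · [kg·m²/(s³·A²)]
Adding exponents of each base unit: kg: 1, m: 2, s: -3, A: -1
SI base units of voltage: kg·m²/(s³·A)

Answer: kg·m²/(s³·A)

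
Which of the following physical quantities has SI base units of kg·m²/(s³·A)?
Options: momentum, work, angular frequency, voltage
Checking the SI base units of each option:
  momentum (p = mv): kg·m/s  ✗
  work (W = Fd): kg·m²/s²  ✗
  angular frequency (ω = 2πf): 1/s  ✗
  voltage (V = IR): kg·m²/(s³·A)  ✓ matches

Only voltage has units kg·m²/(s³·A).

Answer: voltage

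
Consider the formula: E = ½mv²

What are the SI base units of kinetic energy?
Units of each symbol in E = ½mv²:
  m (mass): kg
  v (speed): m/s  → to the power 2, contributes m²/s²
  The factor ½ is dimensionless.

Multiplying the contributions: [kg] · [m²/s²]
Adding exponents of each base unit: kg: 1, m: 2, s: -2
SI base units of kinetic energy: kg·m²/s²

Answer: kg·m²/s²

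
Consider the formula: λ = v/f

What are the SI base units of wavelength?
Units of each symbol in λ = v/f:
  v (wave speed): m/s
  f (frequency): 1/s  → in the denominator, contributes s

Multiplying the contributions: [m/s] · [s]
Adding exponents of each base unit: m: 1
SI base units of wavelength: m

Answer: m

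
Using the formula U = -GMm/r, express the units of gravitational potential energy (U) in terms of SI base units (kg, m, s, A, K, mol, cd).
Units of each symbol in U = -GMm/r:
  G (gravitational constant): m³/(kg·s²)
  M (mass): kg
  m (mass): kg
  r (distance): m  → in the denominator, contributes 1/m
  The minus sign does not affect the units.

Multiplying the contributions: [m³/(kg·s²)] · [kg] · [kg] · [1/m]
Adding exponents of each base unit: kg: 1, m: 2, s: -2
SI base units of gravitational potential energy: kg·m²/s²

Answer: kg·m²/s²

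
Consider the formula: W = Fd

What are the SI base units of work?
Units of each symbol in W = Fd:
  F (force): kg·m/s²
  d (displacement): m

Multiplying the contributions: [kg·m/s²] · [m]
Adding exponents of each base unit: kg: 1, m: 2, s: -2
SI base units of work: kg·m²/s²

Answer: kg·m²/s²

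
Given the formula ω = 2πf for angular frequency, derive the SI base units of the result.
Units of each symbol in ω = 2πf:
  f (frequency): 1/s
  The factor 2π is dimensionless.

Multiplying the contributions: [1/s]
Adding exponents of each base unit: s: -1
SI base units of angular frequency: 1/s

Answer: 1/s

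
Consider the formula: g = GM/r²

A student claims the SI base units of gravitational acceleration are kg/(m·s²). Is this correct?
Units of each symbol in g = GM/r²:
  G (gravitational constant): m³/(kg·s²)
  M (mass): kg
  r (distance): m  → to the power 2 in the denominator, contributes 1/m²

Multiplying the contributions: [m³/(kg·s²)] · [kg] · [1/m²]
Adding exponents of each base unit: m: 1, s: -2
SI base units of gravitational acceleration: m/s²

The claimed units kg/(m·s²) (exponents kg: 1, m: -1, s: -2) do not match the derived units m/s² (exponents m: 1, s: -2), so the claim is incorrect.

Answer: No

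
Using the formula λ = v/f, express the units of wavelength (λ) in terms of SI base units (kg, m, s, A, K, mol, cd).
Units of each symbol in λ = v/f:
  v (wave speed): m/s
  f (frequency): 1/s  → in the denominator, contributes s

Multiplying the contributions: [m/s] · [s]
Adding exponents of each base unit: m: 1
SI base units of wavelength: m

Answer: m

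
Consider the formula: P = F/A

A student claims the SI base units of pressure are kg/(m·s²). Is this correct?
Units of each symbol in P = F/A:
  F (force): kg·m/s²
  A (area): m²  → in the denominator, contributes 1/m²

Multiplying the contributions: [kg·m/s²] · [1/m²]
Adding exponents of each base unit: kg: 1, m: -1, s: -2
SI base units of pressure: kg/(m·s²)

The claimed units kg/(m·s²) match the derived units, so the claim is correct.

Answer: Yes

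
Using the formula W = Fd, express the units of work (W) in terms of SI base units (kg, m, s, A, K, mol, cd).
Units of each symbol in W = Fd:
  F (force): kg·m/s²
  d (displacement): m

Multiplying the contributions: [kg·m/s²] · [m]
Adding exponents of each base unit: kg: 1, m: 2, s: -2
SI base units of work: kg·m²/s²

Answer: kg·m²/s²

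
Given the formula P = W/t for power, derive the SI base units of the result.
Units of each symbol in P = W/t:
  W (work): kg·m²/s²
  t (time): s  → in the denominator, contributes 1/s

Multiplying the contributions: [kg·m²/s²] · [1/s]
Adding exponents of each base unit: kg: 1, m: 2, s: -3
SI base units of power: kg·m²/s³

Answer: kg·m²/s³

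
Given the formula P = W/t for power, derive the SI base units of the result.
Units of each symbol in P = W/t:
  W (work): kg·m²/s²
  t (time): s  → in the denominator, contributes 1/s

Multiplying the contributions: [kg·m²/s²] · [1/s]
Adding exponents of each base unit: kg: 1, m: 2, s: -3
SI base units of power: kg·m²/s³

Answer: kg·m²/s³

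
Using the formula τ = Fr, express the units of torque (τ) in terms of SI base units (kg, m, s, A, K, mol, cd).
Units of each symbol in τ = Fr:
  F (force): kg·m/s²
  r (lever arm): m

Multiplying the contributions: [kg·m/s²] · [m]
Adding exponents of each base unit: kg: 1, m: 2, s: -2
SI base units of torque: kg·m²/s²

Answer: kg·m²/s²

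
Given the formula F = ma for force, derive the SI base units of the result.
Units of each symbol in F = ma:
  m (mass): kg
  a (acceleration): m/s²

Multiplying the contributions: [kg] · [m/s²]
Adding exponents of each base unit: kg: 1, m: 1, s: -2
SI base units of force: kg·m/s²

Answer: kg·m/s²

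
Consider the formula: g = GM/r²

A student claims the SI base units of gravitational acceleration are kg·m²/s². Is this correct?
Units of each symbol in g = GM/r²:
  G (gravitational constant): m³/(kg·s²)
  M (mass): kg
  r (distance): m  → to the power 2 in the denominator, contributes 1/m²

Multiplying the contributions: [m³/(kg·s²)] · [kg] · [1/m²]
Adding exponents of each base unit: m: 1, s: -2
SI base units of gravitational acceleration: m/s²

The claimed units kg·m²/s² (exponents kg: 1, m: 2, s: -2) do not match the derived units m/s² (exponents m: 1, s: -2), so the claim is incorrect.

Answer: No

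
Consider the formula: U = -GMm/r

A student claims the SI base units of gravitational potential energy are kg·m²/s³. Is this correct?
Units of each symbol in U = -GMm/r:
  G (gravitational constant): m³/(kg·s²)
  M (mass): kg
  m (mass): kg
  r (distance): m  → in the denominator, contributes 1/m
  The minus sign does not affect the units.

Multiplying the contributions: [m³/(kg·s²)] · [kg] · [kg] · [1/m]
Adding exponents of each base unit: kg: 1, m: 2, s: -2
SI base units of gravitational potential energy: kg·m²/s²

The claimed units kg·m²/s³ (exponents kg: 1, m: 2, s: -3) do not match the derived units kg·m²/s² (exponents kg: 1, m: 2, s: -2), so the claim is incorrect.

Answer: No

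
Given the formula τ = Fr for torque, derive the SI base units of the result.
Units of each symbol in τ = Fr:
  F (force): kg·m/s²
  r (lever arm): m

Multiplying the contributions: [kg·m/s²] · [m]
Adding exponents of each base unit: kg: 1, m: 2, s: -2
SI base units of torque: kg·m²/s²

Answer: kg·m²/s²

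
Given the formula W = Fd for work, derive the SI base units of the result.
Units of each symbol in W = Fd:
  F (force): kg·m/s²
  d (displacement): m

Multiplying the contributions: [kg·m/s²] · [m]
Adding exponents of each base unit: kg: 1, m: 2, s: -2
SI base units of work: kg·m²/s²

Answer: kg·m²/s²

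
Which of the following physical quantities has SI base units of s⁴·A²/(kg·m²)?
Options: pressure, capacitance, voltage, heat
Checking the SI base units of each option:
  pressure (P = F/A): kg/(m·s²)  ✗
  capacitance (C = Q/V): s⁴·A²/(kg·m²)  ✓ matches
  voltage (V = IR): kg·m²/(s³·A)  ✗
  heat (Q = mcΔT): kg·m²/s²  ✗

Only capacitance has units s⁴·A²/(kg·m²).

Answer: capacitance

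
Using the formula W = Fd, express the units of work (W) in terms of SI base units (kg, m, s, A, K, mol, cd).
Units of each symbol in W = Fd:
  F (force): kg·m/s²
  d (displacement): m

Multiplying the contributions: [kg·m/s²] · [m]
Adding exponents of each base unit: kg: 1, m: 2, s: -2
SI base units of work: kg·m²/s²

Answer: kg·m²/s²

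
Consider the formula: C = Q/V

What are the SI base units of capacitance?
Units of each symbol in C = Q/V:
  Q (charge, in coulombs): s·A
  V (voltage, in volts): kg·m²/(s³·A)  → in the denominator, contributes s³·A/(kg·m²)

Multiplying the contributions: [s·A] · [s³·A/(kg·m²)]
Adding exponents of each base unit: kg: -1, m: -2, s: 4, A: 2
SI base units of capacitance: s⁴·A²/(kg·m²)

Answer: s⁴·A²/(kg·m²)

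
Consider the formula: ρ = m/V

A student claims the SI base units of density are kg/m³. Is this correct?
Units of each symbol in ρ = m/V:
  m (mass): kg
  V (volume): m³  → in the denominator, contributes 1/m³

Multiplying the contributions: [kg] · [1/m³]
Adding exponents of each base unit: kg: 1, m: -3
SI base units of density: kg/m³

The claimed units kg/m³ match the derived units, so the claim is correct.

Answer: Yes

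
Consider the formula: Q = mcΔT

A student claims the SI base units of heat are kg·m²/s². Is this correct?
Units of each symbol in Q = mcΔT:
  m (mass): kg
  c (specific heat capacity, in J/(kg·K)): m²/(s²·K)
  ΔT (temperature change): K

Multiplying the contributions: [kg] · [m²/(s²·K)] · [K]
Adding exponents of each base unit: kg: 1, m: 2, s: -2
SI base units of heat: kg·m²/s²

The claimed units kg·m²/s² match the derived units, so the claim is correct.

Answer: Yes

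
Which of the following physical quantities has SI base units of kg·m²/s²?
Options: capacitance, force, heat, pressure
Checking the SI base units of each option:
  capacitance (C = Q/V): s⁴·A²/(kg·m²)  ✗
  force (F = ma): kg·m/s²  ✗
  heat (Q = mcΔT): kg·m²/s²  ✓ matches
  pressure (P = F/A): kg/(m·s²)  ✗

Only heat has units kg·m²/s².

Answer: heat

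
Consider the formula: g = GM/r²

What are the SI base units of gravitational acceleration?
Units of each symbol in g = GM/r²:
  G (gravitational constant): m³/(kg·s²)
  M (mass): kg
  r (distance): m  → to the power 2 in the denominator, contributes 1/m²

Multiplying the contributions: [m³/(kg·s²)] · [kg] · [1/m²]
Adding exponents of each base unit: m: 1, s: -2
SI base units of gravitational acceleration: m/s²

Answer: m/s²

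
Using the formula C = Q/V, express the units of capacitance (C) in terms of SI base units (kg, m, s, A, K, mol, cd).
Units of each symbol in C = Q/V:
  Q (charge, in coulombs): s·A
  V (voltage, in volts): kg·m²/(s³·A)  → in the denominator, contributes s³·A/(kg·m²)

Multiplying the contributions: [s·A] · [s³·A/(kg·m²)]
Adding exponents of each base unit: kg: -1, m: -2, s: 4, A: 2
SI base units of capacitance: s⁴·A²/(kg·m²)

Answer: s⁴·A²/(kg·m²)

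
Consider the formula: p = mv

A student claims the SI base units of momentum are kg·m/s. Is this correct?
Units of each symbol in p = mv:
  m (mass): kg
  v (velocity): m/s

Multiplying the contributions: [kg] · [m/s]
Adding exponents of each base unit: kg: 1, m: 1, s: -1
SI base units of momentum: kg·m/s

The claimed units kg·m/s match the derived units, so the claim is correct.

Answer: Yes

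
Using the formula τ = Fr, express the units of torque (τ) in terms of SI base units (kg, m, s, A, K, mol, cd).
Units of each symbol in τ = Fr:
  F (force): kg·m/s²
  r (lever arm): m

Multiplying the contributions: [kg·m/s²] · [m]
Adding exponents of each base unit: kg: 1, m: 2, s: -2
SI base units of torque: kg·m²/s²

Answer: kg·m²/s²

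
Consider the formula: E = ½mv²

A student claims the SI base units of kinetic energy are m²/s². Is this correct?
Units of each symbol in E = ½mv²:
  m (mass): kg
  v (speed): m/s  → to the power 2, contributes m²/s²
  The factor ½ is dimensionless.

Multiplying the contributions: [kg] · [m²/s²]
Adding exponents of each base unit: kg: 1, m: 2, s: -2
SI base units of kinetic energy: kg·m²/s²

The claimed units m²/s² (exponents m: 2, s: -2) do not match the derived units kg·m²/s² (exponents kg: 1, m: 2, s: -2), so the claim is incorrect.

Answer: No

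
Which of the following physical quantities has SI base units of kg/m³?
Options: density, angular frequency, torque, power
Checking the SI base units of each option:
  density (ρ = m/V): kg/m³  ✓ matches
  angular frequency (ω = 2πf): 1/s  ✗
  torque (τ = Fr): kg·m²/s²  ✗
  power (P = W/t): kg·m²/s³  ✗

Only density has units kg/m³.

Answer: density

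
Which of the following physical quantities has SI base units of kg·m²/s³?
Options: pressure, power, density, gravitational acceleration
Checking the SI base units of each option:
  pressure (P = F/A): kg/(m·s²)  ✗
  power (P = W/t): kg·m²/s³  ✓ matches
  density (ρ = m/V): kg/m³  ✗
  gravitational acceleration (g = GM/r²): m/s²  ✗

Only power has units kg·m²/s³.

Answer: power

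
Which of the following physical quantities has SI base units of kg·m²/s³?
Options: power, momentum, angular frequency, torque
Checking the SI base units of each option:
  power (P = W/t): kg·m²/s³  ✓ matches
  momentum (p = mv): kg·m/s  ✗
  angular frequency (ω = 2πf): 1/s  ✗
  torque (τ = Fr): kg·m²/s²  ✗

Only power has units kg·m²/s³.

Answer: power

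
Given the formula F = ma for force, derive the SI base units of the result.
Units of each symbol in F = ma:
  m (mass): kg
  a (acceleration): m/s²

Multiplying the contributions: [kg] · [m/s²]
Adding exponents of each base unit: kg: 1, m: 1, s: -2
SI base units of force: kg·m/s²

Answer: kg·m/s²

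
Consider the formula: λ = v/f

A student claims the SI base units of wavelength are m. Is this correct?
Units of each symbol in λ = v/f:
  v (wave speed): m/s
  f (frequency): 1/s  → in the denominator, contributes s

Multiplying the contributions: [m/s] · [s]
Adding exponents of each base unit: m: 1
SI base units of wavelength: m

The claimed units m match the derived units, so the claim is correct.

Answer: Yes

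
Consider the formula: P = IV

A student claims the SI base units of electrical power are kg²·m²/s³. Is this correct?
Units of each symbol in P = IV:
  I (current): A
  V (voltage, in volts): kg·m²/(s³·A)

Multiplying the contributions: [A] · [kg·m²/(s³·A)]
Adding exponents of each base unit: kg: 1, m: 2, s: -3
SI base units of electrical power: kg·m²/s³

The claimed units kg²·m²/s³ (exponents kg: 2, m: 2, s: -3) do not match the derived units kg·m²/s³ (exponents kg: 1, m: 2, s: -3), so the claim is incorrect.

Answer: No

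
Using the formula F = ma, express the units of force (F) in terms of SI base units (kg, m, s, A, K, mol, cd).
Units of each symbol in F = ma:
  m (mass): kg
  a (acceleration): m/s²

Multiplying the contributions: [kg] · [m/s²]
Adding exponents of each base unit: kg: 1, m: 1, s: -2
SI base units of force: kg·m/s²

Answer: kg·m/s²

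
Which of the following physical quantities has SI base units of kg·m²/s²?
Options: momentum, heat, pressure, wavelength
Checking the SI base units of each option:
  momentum (p = mv): kg·m/s  ✗
  heat (Q = mcΔT): kg·m²/s²  ✓ matches
  pressure (P = F/A): kg/(m·s²)  ✗
  wavelength (λ = v/f): m  ✗

Only heat has units kg·m²/s².

Answer: heat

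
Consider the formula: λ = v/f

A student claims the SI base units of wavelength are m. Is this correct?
Units of each symbol in λ = v/f:
  v (wave speed): m/s
  f (frequency): 1/s  → in the denominator, contributes s

Multiplying the contributions: [m/s] · [s]
Adding exponents of each base unit: m: 1
SI base units of wavelength: m

The claimed units m match the derived units, so the claim is correct.

Answer: Yes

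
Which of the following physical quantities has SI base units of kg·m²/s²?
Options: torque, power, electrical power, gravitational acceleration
Checking the SI base units of each option:
  torque (τ = Fr): kg·m²/s²  ✓ matches
  power (P = W/t): kg·m²/s³  ✗
  electrical power (P = IV): kg·m²/s³  ✗
  gravitational acceleration (g = GM/r²): m/s²  ✗

Only torque has units kg·m²/s².

Answer: torque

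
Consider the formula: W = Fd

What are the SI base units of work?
Units of each symbol in W = Fd:
  F (force): kg·m/s²
  d (displacement): m

Multiplying the contributions: [kg·m/s²] · [m]
Adding exponents of each base unit: kg: 1, m: 2, s: -2
SI base units of work: kg·m²/s²

Answer: kg·m²/s²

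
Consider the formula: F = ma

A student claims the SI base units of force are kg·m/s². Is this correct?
Units of each symbol in F = ma:
  m (mass): kg
  a (acceleration): m/s²

Multiplying the contributions: [kg] · [m/s²]
Adding exponents of each base unit: kg: 1, m: 1, s: -2
SI base units of force: kg·m/s²

The claimed units kg·m/s² match the derived units, so the claim is correct.

Answer: Yes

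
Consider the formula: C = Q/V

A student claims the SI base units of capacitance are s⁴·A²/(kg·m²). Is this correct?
Units of each symbol in C = Q/V:
  Q (charge, in coulombs): s·A
  V (voltage, in volts): kg·m²/(s³·A)  → in the denominator, contributes s³·A/(kg·m²)

Multiplying the contributions: [s·A] · [s³·A/(kg·m²)]
Adding exponents of each base unit: kg: -1, m: -2, s: 4, A: 2
SI base units of capacitance: s⁴·A²/(kg·m²)

The claimed units s⁴·A²/(kg·m²) match the derived units, so the claim is correct.

Answer: Yes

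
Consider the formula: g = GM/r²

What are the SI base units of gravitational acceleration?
Units of each symbol in g = GM/r²:
  G (gravitational constant): m³/(kg·s²)
  M (mass): kg
  r (distance): m  → to the power 2 in the denominator, contributes 1/m²

Multiplying the contributions: [m³/(kg·s²)] · [kg] · [1/m²]
Adding exponents of each base unit: m: 1, s: -2
SI base units of gravitational acceleration: m/s²

Answer: m/s²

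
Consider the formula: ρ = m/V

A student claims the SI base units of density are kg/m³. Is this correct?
Units of each symbol in ρ = m/V:
  m (mass): kg
  V (volume): m³  → in the denominator, contributes 1/m³

Multiplying the contributions: [kg] · [1/m³]
Adding exponents of each base unit: kg: 1, m: -3
SI base units of density: kg/m³

The claimed units kg/m³ match the derived units, so the claim is correct.

Answer: Yes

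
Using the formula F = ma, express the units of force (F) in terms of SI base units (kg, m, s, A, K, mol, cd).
Units of each symbol in F = ma:
  m (mass): kg
  a (acceleration): m/s²

Multiplying the contributions: [kg] · [m/s²]
Adding exponents of each base unit: kg: 1, m: 1, s: -2
SI base units of force: kg·m/s²

Answer: kg·m/s²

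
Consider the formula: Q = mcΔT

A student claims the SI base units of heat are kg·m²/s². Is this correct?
Units of each symbol in Q = mcΔT:
  m (mass): kg
  c (specific heat capacity, in J/(kg·K)): m²/(s²·K)
  ΔT (temperature change): K

Multiplying the contributions: [kg] · [m²/(s²·K)] · [K]
Adding exponents of each base unit: kg: 1, m: 2, s: -2
SI base units of heat: kg·m²/s²

The claimed units kg·m²/s² match the derived units, so the claim is correct.

Answer: Yes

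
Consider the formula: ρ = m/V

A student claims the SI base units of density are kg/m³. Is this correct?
Units of each symbol in ρ = m/V:
  m (mass): kg
  V (volume): m³  → in the denominator, contributes 1/m³

Multiplying the contributions: [kg] · [1/m³]
Adding exponents of each base unit: kg: 1, m: -3
SI base units of density: kg/m³

The claimed units kg/m³ match the derived units, so the claim is correct.

Answer: Yes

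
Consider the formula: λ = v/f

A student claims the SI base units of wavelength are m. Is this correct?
Units of each symbol in λ = v/f:
  v (wave speed): m/s
  f (frequency): 1/s  → in the denominator, contributes s

Multiplying the contributions: [m/s] · [s]
Adding exponents of each base unit: m: 1
SI base units of wavelength: m

The claimed units m match the derived units, so the claim is correct.

Answer: Yes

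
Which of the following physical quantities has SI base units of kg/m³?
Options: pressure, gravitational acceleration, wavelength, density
Checking the SI base units of each option:
  pressure (P = F/A): kg/(m·s²)  ✗
  gravitational acceleration (g = GM/r²): m/s²  ✗
  wavelength (λ = v/f): m  ✗
  density (ρ = m/V): kg/m³  ✓ matches

Only density has units kg/m³.

Answer: density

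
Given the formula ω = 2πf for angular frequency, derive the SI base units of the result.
Units of each symbol in ω = 2πf:
  f (frequency): 1/s
  The factor 2π is dimensionless.

Multiplying the contributions: [1/s]
Adding exponents of each base unit: s: -1
SI base units of angular frequency: 1/s

Answer: 1/s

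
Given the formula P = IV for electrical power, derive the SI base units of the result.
Units of each symbol in P = IV:
  I (current): A
  V (voltage, in volts): kg·m²/(s³·A)

Multiplying the contributions: [A] · [kg·m²/(s³·A)]
Adding exponents of each base unit: kg: 1, m: 2, s: -3
SI base units of electrical power: kg·m²/s³

Answer: kg·m²/s³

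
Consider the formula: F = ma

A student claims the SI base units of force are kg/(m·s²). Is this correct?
Units of each symbol in F = ma:
  m (mass): kg
  a (acceleration): m/s²

Multiplying the contributions: [kg] · [m/s²]
Adding exponents of each base unit: kg: 1, m: 1, s: -2
SI base units of force: kg·m/s²

The claimed units kg/(m·s²) (exponents kg: 1, m: -1, s: -2) do not match the derived units kg·m/s² (exponents kg: 1, m: 1, s: -2), so the claim is incorrect.

Answer: No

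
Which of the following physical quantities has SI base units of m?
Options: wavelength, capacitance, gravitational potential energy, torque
Checking the SI base units of each option:
  wavelength (λ = v/f): m  ✓ matches
  capacitance (C = Q/V): s⁴·A²/(kg·m²)  ✗
  gravitational potential energy (U = -GMm/r): kg·m²/s²  ✗
  torque (τ = Fr): kg·m²/s²  ✗

Only wavelength has units m.

Answer: wavelength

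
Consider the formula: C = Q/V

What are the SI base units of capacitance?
Units of each symbol in C = Q/V:
  Q (charge, in coulombs): s·A
  V (voltage, in volts): kg·m²/(s³·A)  → in the denominator, contributes s³·A/(kg·m²)

Multiplying the contributions: [s·A] · [s³·A/(kg·m²)]
Adding exponents of each base unit: kg: -1, m: -2, s: 4, A: 2
SI base units of capacitance: s⁴·A²/(kg·m²)

Answer: s⁴·A²/(kg·m²)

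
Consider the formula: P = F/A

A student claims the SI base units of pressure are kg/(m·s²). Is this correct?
Units of each symbol in P = F/A:
  F (force): kg·m/s²
  A (area): m²  → in the denominator, contributes 1/m²

Multiplying the contributions: [kg·m/s²] · [1/m²]
Adding exponents of each base unit: kg: 1, m: -1, s: -2
SI base units of pressure: kg/(m·s²)

The claimed units kg/(m·s²) match the derived units, so the claim is correct.

Answer: Yes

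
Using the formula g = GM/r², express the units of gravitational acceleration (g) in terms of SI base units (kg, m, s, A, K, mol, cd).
Units of each symbol in g = GM/r²:
  G (gravitational constant): m³/(kg·s²)
  M (mass): kg
  r (distance): m  → to the power 2 in the denominator, contributes 1/m²

Multiplying the contributions: [m³/(kg·s²)] · [kg] · [1/m²]
Adding exponents of each base unit: m: 1, s: -2
SI base units of gravitational acceleration: m/s²

Answer: m/s²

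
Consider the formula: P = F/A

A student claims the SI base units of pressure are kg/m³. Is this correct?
Units of each symbol in P = F/A:
  F (force): kg·m/s²
  A (area): m²  → in the denominator, contributes 1/m²

Multiplying the contributions: [kg·m/s²] · [1/m²]
Adding exponents of each base unit: kg: 1, m: -1, s: -2
SI base units of pressure: kg/(m·s²)

The claimed units kg/m³ (exponents kg: 1, m: -3) do not match the derived units kg/(m·s²) (exponents kg: 1, m: -1, s: -2), so the claim is incorrect.

Answer: No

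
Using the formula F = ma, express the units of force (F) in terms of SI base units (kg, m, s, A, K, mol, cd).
Units of each symbol in F = ma:
  m (mass): kg
  a (acceleration): m/s²

Multiplying the contributions: [kg] · [m/s²]
Adding exponents of each base unit: kg: 1, m: 1, s: -2
SI base units of force: kg·m/s²

Answer: kg·m/s²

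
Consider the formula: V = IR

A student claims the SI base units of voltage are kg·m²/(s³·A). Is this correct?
Units of each symbol in V = IR:
  I (current): A
  R (resistance, in ohms): kg·m²/(s³·A²)

Multiplying the contributions: [A] · [kg·m²/(s³·A²)]
Adding exponents of each base unit: kg: 1, m: 2, s: -3, A: -1
SI base units of voltage: kg·m²/(s³·A)

The claimed units kg·m²/(s³·A) match the derived units, so the claim is correct.

Answer: Yes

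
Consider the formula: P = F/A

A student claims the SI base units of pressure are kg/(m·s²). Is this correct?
Units of each symbol in P = F/A:
  F (force): kg·m/s²
  A (area): m²  → in the denominator, contributes 1/m²

Multiplying the contributions: [kg·m/s²] · [1/m²]
Adding exponents of each base unit: kg: 1, m: -1, s: -2
SI base units of pressure: kg/(m·s²)

The claimed units kg/(m·s²) match the derived units, so the claim is correct.

Answer: Yes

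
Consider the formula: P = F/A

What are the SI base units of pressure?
Units of each symbol in P = F/A:
  F (force): kg·m/s²
  A (area): m²  → in the denominator, contributes 1/m²

Multiplying the contributions: [kg·m/s²] · [1/m²]
Adding exponents of each base unit: kg: 1, m: -1, s: -2
SI base units of pressure: kg/(m·s²)

Answer: kg/(m·s²)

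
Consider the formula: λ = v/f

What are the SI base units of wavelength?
Units of each symbol in λ = v/f:
  v (wave speed): m/s
  f (frequency): 1/s  → in the denominator, contributes s

Multiplying the contributions: [m/s] · [s]
Adding exponents of each base unit: m: 1
SI base units of wavelength: m

Answer: m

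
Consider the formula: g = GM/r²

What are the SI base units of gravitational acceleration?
Units of each symbol in g = GM/r²:
  G (gravitational constant): m³/(kg·s²)
  M (mass): kg
  r (distance): m  → to the power 2 in the denominator, contributes 1/m²

Multiplying the contributions: [m³/(kg·s²)] · [kg] · [1/m²]
Adding exponents of each base unit: m: 1, s: -2
SI base units of gravitational acceleration: m/s²

Answer: m/s²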